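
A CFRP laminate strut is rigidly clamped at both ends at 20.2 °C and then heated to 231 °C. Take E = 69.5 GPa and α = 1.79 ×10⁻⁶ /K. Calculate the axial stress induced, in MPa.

ΔT = 210.8 K. Constrained thermal stress σ = E·α·ΔT = 69.50×10³ MPa × 1.79×10⁻⁶ × 210.8 = 26.2 MPa (compressive).

26.2 MPa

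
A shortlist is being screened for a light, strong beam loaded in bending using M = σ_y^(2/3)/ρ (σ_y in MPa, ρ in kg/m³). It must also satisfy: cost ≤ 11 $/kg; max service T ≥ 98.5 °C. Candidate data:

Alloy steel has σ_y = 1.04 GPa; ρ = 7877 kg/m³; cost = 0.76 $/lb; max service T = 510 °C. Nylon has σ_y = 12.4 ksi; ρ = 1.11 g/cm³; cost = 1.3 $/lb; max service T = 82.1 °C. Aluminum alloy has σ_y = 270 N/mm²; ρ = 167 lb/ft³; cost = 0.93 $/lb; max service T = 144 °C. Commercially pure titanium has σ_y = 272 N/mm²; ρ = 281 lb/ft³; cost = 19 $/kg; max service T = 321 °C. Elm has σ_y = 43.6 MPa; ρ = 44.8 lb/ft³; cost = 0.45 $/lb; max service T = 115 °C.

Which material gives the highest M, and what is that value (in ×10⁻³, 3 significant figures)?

Screen on constraints: cost ≤ 11 $/kg; max service T ≥ 98.5 °C. Survivors: alloy steel, aluminum alloy, elm.
Normalizing units and computing the index:
  alloy steel: σ_y = 1040 MPa, ρ = 7877 kg/m³
  aluminum alloy: σ_y = 270.0 MPa, ρ = 2675 kg/m³
  elm: σ_y = 43.60 MPa, ρ = 717.6 kg/m³
  elm: M = 17.3×10⁻³
  aluminum alloy: M = 15.6×10⁻³
  alloy steel: M = 13.0×10⁻³
Elm has the largest M.

elm, M = 17.3×10⁻³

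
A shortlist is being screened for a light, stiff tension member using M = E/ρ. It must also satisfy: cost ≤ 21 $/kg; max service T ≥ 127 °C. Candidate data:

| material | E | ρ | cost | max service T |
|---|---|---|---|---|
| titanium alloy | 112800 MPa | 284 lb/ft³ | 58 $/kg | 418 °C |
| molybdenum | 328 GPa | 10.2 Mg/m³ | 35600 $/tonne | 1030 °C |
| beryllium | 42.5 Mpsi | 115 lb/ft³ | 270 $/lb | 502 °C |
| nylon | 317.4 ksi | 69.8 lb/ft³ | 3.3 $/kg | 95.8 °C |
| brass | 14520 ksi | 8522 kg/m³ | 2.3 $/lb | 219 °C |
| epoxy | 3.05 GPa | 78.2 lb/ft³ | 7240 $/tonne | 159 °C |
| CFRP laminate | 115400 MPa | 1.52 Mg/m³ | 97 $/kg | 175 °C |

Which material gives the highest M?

brass

Screen on constraints: cost ≤ 21 $/kg; max service T ≥ 127 °C. Survivors: brass, epoxy.
Normalizing units and computing the index:
  brass: E = 100.1 GPa, ρ = 8522 kg/m³
  epoxy: E = 3.050 GPa, ρ = 1253 kg/m³
  brass: M = 11.7 MN·m/kg
  epoxy: M = 2.43 MN·m/kg
Highest index: brass.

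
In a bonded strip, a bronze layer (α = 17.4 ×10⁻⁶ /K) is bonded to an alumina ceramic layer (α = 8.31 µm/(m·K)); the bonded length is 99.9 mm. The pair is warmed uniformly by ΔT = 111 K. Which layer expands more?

bronze

α(bronze) = 17.4×10⁻⁶/K vs α(alumina ceramic) = 8.31×10⁻⁶/K.
Higher α expands more for the same ΔT: bronze.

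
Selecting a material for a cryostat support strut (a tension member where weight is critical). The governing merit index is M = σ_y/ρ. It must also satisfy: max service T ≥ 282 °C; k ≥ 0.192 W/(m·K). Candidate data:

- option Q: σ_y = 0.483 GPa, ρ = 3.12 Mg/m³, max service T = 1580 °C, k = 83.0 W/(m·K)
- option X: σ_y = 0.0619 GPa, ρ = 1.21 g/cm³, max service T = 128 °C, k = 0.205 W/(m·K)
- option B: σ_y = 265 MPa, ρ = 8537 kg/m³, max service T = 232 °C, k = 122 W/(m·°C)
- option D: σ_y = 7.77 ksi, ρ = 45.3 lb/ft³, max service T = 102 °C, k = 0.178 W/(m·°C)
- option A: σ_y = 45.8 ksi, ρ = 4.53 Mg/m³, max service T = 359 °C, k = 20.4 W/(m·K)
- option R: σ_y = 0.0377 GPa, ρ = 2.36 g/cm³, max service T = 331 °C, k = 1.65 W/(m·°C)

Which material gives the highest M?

Screen on constraints: max service T ≥ 282 °C; k ≥ 0.192 W/(m·K). Survivors: option Q, option A, option R.
Normalizing units and computing the index:
  option Q: σ_y = 483.0 MPa, ρ = 3120 kg/m³
  option A: σ_y = 315.8 MPa, ρ = 4530 kg/m³
  option R: σ_y = 37.70 MPa, ρ = 2360 kg/m³
  option Q: M = 155 kN·m/kg
  option A: M = 69.7 kN·m/kg
  option R: M = 16.0 kN·m/kg
The maximum is for option Q.

option Q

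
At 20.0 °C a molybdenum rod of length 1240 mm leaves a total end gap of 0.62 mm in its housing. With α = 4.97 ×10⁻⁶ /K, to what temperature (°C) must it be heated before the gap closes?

α·L₀·ΔT = 0.62 mm ⇒ ΔT = 0.62 / (4.97×10⁻⁶ × 1240.0) = 100.6 K.
T = 20.0 + 100.6 = 120.6 °C.

121 °C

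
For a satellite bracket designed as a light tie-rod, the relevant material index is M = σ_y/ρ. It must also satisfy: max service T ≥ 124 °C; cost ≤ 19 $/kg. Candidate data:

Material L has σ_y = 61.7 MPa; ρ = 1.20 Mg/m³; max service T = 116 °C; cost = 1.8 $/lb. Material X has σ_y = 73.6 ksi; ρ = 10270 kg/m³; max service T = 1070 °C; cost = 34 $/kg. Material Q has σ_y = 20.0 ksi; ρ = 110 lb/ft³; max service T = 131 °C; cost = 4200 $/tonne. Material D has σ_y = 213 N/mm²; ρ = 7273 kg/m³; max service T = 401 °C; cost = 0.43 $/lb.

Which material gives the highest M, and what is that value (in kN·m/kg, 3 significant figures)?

Screen on constraints: max service T ≥ 124 °C; cost ≤ 19 $/kg. Survivors: material Q, material D.
Normalizing units and computing the index:
  material Q: σ_y = 137.9 MPa, ρ = 1762 kg/m³
  material D: σ_y = 213.0 MPa, ρ = 7273 kg/m³
  material Q: M = 78.3 kN·m/kg
  material D: M = 29.3 kN·m/kg
Highest index: material Q.

material Q, M = 78.3 kN·m/kg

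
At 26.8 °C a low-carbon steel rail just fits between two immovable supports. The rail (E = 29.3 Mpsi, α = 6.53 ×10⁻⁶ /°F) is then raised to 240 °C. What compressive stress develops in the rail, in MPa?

E = 29.3 Mpsi = 202.0 GPa.
α = 6.53×10⁻⁶/°F × 9/5 = 11.8×10⁻⁶/K.
ΔT = 213.2 K. Constrained thermal stress σ = E·α·ΔT = 202.0×10³ MPa × 11.8×10⁻⁶ × 213.2 = 506 MPa (compressive).

506 MPa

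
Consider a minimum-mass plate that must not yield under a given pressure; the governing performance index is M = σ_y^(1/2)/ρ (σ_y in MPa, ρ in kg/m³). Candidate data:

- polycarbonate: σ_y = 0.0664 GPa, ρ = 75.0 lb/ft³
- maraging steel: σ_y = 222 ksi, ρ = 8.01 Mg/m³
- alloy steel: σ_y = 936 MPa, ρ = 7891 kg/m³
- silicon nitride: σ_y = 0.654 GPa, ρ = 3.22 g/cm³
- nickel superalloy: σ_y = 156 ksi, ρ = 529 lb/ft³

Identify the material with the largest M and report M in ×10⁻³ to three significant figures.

Putting every candidate on a common basis:
  polycarbonate: σ_y = 66.40 MPa, ρ = 1201 kg/m³
  maraging steel: σ_y = 1531 MPa, ρ = 8010 kg/m³
  alloy steel: σ_y = 936.0 MPa, ρ = 7891 kg/m³
  silicon nitride: σ_y = 654.0 MPa, ρ = 3220 kg/m³
  nickel superalloy: σ_y = 1076 MPa, ρ = 8474 kg/m³
  silicon nitride: M = 7.94×10⁻³
  polycarbonate: M = 6.78×10⁻³
  maraging steel: M = 4.88×10⁻³
  alloy steel: M = 3.88×10⁻³
  nickel superalloy: M = 3.87×10⁻³
Highest index: silicon nitride.

silicon nitride, M = 7.94×10⁻³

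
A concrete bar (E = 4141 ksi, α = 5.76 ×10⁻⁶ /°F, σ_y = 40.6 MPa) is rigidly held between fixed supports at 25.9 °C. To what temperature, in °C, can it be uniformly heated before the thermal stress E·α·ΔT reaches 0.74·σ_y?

E = 4141 ksi = 28.55 GPa.
α = 5.76×10⁻⁶/°F × 9/5 = 10.4×10⁻⁶/K.
E·α·ΔT = 30.04 MPa ⇒ ΔT = 30.04 / (28.55×10³ × 10.4×10⁻⁶) = 101.5 K.
T = 25.9 + 101.5 = 127.4 °C.

127 °C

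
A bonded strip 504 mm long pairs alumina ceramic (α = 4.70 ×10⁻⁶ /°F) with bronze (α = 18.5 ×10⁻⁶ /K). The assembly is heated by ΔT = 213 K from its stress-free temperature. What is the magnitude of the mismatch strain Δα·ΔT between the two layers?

2.14×10⁻³

alumina ceramic: α = 4.70×10⁻⁶/°F × 9/5 = 8.46×10⁻⁶/K.
Δα = |8.46 − 18.5|×10⁻⁶/K = 10.0×10⁻⁶/K.
Mismatch strain = Δα·ΔT = 10.0×10⁻⁶ × 213.0 = 2.14×10⁻³.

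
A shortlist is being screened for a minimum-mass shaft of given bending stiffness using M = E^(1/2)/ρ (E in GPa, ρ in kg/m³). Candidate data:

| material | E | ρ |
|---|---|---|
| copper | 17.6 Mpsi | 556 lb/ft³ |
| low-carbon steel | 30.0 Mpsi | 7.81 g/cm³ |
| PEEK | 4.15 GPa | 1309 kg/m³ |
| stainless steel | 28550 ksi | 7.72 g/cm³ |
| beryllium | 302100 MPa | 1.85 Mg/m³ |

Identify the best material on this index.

Normalizing units and computing the index:
  copper: E = 121.3 GPa, ρ = 8906 kg/m³
  low-carbon steel: E = 206.8 GPa, ρ = 7810 kg/m³
  PEEK: E = 4.150 GPa, ρ = 1309 kg/m³
  stainless steel: E = 196.8 GPa, ρ = 7720 kg/m³
  beryllium: E = 302.1 GPa, ρ = 1850 kg/m³
  beryllium: M = 9.40×10⁻³
  low-carbon steel: M = 1.84×10⁻³
  stainless steel: M = 1.82×10⁻³
  PEEK: M = 1.56×10⁻³
  copper: M = 1.24×10⁻³
Beryllium has the largest M.

beryllium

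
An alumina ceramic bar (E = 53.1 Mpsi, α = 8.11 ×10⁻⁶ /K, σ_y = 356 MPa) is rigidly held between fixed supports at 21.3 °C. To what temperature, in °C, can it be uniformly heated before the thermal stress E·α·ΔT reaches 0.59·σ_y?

92.0 °C

E = 53.1 Mpsi = 366.1 GPa.
E·α·ΔT = 210.0 MPa ⇒ ΔT = 210.0 / (366.1×10³ × 8.11×10⁻⁶) = 70.74 K.
T = 21.3 + 70.74 = 92.04 °C.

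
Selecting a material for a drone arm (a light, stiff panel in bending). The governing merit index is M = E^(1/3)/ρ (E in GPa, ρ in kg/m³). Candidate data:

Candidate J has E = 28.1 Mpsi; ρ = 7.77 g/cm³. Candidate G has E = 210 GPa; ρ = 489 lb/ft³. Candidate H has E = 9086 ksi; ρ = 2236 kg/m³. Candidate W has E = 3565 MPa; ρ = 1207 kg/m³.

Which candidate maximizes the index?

candidate H

Putting every candidate on a common basis:
  candidate J: E = 193.7 GPa, ρ = 7770 kg/m³
  candidate G: E = 210.0 GPa, ρ = 7833 kg/m³
  candidate H: E = 62.65 GPa, ρ = 2236 kg/m³
  candidate W: E = 3.565 GPa, ρ = 1207 kg/m³
  candidate H: M = 1.78×10⁻³
  candidate W: M = 1.27×10⁻³
  candidate G: M = 0.759×10⁻³
  candidate J: M = 0.745×10⁻³
The maximum is for candidate H.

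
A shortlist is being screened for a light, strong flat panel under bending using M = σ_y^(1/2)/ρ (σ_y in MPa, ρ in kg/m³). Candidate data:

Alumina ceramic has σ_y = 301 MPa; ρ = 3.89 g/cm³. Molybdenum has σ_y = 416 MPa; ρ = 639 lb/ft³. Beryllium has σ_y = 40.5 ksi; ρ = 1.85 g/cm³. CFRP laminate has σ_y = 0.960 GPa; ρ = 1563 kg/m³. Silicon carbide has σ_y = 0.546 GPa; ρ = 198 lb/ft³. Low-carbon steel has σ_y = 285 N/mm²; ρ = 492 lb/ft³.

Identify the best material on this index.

Putting every candidate on a common basis:
  alumina ceramic: σ_y = 301.0 MPa, ρ = 3890 kg/m³
  molybdenum: σ_y = 416.0 MPa, ρ = 10240 kg/m³
  beryllium: σ_y = 279.2 MPa, ρ = 1850 kg/m³
  CFRP laminate: σ_y = 960.0 MPa, ρ = 1563 kg/m³
  silicon carbide: σ_y = 546.0 MPa, ρ = 3172 kg/m³
  low-carbon steel: σ_y = 285.0 MPa, ρ = 7881 kg/m³
  CFRP laminate: M = 19.8×10⁻³
  beryllium: M = 9.03×10⁻³
  silicon carbide: M = 7.37×10⁻³
  alumina ceramic: M = 4.46×10⁻³
  low-carbon steel: M = 2.14×10⁻³
  molybdenum: M = 1.99×10⁻³
CFRP laminate has the largest M.

CFRP laminate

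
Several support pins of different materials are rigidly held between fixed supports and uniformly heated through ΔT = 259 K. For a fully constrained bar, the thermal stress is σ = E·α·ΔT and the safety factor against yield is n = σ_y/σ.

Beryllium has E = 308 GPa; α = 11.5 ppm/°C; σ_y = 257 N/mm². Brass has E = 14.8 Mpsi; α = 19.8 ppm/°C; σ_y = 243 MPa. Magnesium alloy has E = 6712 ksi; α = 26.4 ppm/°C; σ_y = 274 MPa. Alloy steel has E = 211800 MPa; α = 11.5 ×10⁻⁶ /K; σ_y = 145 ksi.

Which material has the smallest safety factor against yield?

beryllium

Per material, after unit conversion:
  beryllium: E = 308.0, α = 11.5, σ_y = 257.0 → σ = 917 MPa, n = 0.280
  brass: E = 102.0, α = 19.8, σ_y = 243.0 → σ = 523 MPa, n = 0.464
  magnesium alloy: E = 46.28, α = 26.4, σ_y = 274.0 → σ = 316 MPa, n = 0.866
  alloy steel: E = 211.8, α = 11.5, σ_y = 999.7 → σ = 631 MPa, n = 1.58
Beryllium has the lowest safety factor, n = 0.280.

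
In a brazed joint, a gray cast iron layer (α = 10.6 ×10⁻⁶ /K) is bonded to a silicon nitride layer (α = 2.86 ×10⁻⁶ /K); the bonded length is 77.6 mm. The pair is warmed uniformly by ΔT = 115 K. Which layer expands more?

gray cast iron

α(gray cast iron) = 10.6×10⁻⁶/K vs α(silicon nitride) = 2.86×10⁻⁶/K.
Higher α expands more for the same ΔT: gray cast iron.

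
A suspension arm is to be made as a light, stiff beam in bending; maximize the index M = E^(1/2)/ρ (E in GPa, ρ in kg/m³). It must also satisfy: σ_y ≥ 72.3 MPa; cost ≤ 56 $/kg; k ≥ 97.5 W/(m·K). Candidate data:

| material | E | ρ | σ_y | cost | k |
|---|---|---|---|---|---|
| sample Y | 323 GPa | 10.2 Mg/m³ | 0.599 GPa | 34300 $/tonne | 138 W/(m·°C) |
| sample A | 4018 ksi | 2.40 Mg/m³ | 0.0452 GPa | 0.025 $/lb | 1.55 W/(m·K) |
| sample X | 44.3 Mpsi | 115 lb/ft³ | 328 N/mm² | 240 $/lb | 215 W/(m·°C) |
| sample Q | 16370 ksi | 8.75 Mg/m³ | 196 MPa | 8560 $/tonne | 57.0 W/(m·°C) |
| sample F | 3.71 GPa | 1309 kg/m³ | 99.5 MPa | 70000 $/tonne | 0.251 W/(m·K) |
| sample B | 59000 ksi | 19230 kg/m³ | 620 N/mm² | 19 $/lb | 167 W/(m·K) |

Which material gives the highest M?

sample Y

Screen on constraints: σ_y ≥ 72.3 MPa; cost ≤ 56 $/kg; k ≥ 97.5 W/(m·K). Survivors: sample Y, sample B.
Putting every candidate on a common basis:
  sample Y: E = 323.0 GPa, ρ = 10200 kg/m³
  sample B: E = 406.8 GPa, ρ = 19230 kg/m³
  sample Y: M = 1.76×10⁻³
  sample B: M = 1.05×10⁻³
The maximum is for sample Y.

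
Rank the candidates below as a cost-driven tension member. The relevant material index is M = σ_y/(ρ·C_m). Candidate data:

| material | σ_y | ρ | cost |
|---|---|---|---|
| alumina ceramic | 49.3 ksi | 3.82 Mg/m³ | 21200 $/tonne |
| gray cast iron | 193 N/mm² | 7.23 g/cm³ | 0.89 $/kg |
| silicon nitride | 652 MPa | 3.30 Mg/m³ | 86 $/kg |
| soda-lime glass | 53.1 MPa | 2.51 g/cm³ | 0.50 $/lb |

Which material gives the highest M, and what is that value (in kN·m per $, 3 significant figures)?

After converting to SI:
  alumina ceramic: σ_y = 339.9 MPa, ρ = 3820 kg/m³, cost = 21.20 $/kg
  gray cast iron: σ_y = 193.0 MPa, ρ = 7230 kg/m³, cost = 0.8900 $/kg
  silicon nitride: σ_y = 652.0 MPa, ρ = 3300 kg/m³, cost = 86.00 $/kg
  soda-lime glass: σ_y = 53.10 MPa, ρ = 2510 kg/m³, cost = 1.102 $/kg
  gray cast iron: M = 30.0 kN·m per $
  soda-lime glass: M = 19.2 kN·m per $
  alumina ceramic: M = 4.20 kN·m per $
  silicon nitride: M = 2.30 kN·m per $
Gray cast iron has the largest M.

gray cast iron, M = 30.0 kN·m per $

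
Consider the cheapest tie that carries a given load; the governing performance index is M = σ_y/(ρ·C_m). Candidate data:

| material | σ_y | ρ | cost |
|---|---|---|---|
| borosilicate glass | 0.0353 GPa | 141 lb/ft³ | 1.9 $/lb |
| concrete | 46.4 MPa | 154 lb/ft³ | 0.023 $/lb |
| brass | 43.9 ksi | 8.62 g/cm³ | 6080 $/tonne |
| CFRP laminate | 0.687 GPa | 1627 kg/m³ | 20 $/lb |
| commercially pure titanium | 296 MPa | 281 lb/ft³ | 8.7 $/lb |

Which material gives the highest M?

concrete

After converting to SI:
  borosilicate glass: σ_y = 35.30 MPa, ρ = 2259 kg/m³, cost = 4.189 $/kg
  concrete: σ_y = 46.40 MPa, ρ = 2467 kg/m³, cost = 0.05071 $/kg
  brass: σ_y = 302.7 MPa, ρ = 8620 kg/m³, cost = 6.080 $/kg
  CFRP laminate: σ_y = 687.0 MPa, ρ = 1627 kg/m³, cost = 44.09 $/kg
  commercially pure titanium: σ_y = 296.0 MPa, ρ = 4501 kg/m³, cost = 19.18 $/kg
  concrete: M = 371 kN·m per $
  CFRP laminate: M = 9.58 kN·m per $
  brass: M = 5.78 kN·m per $
  borosilicate glass: M = 3.73 kN·m per $
  commercially pure titanium: M = 3.43 kN·m per $
Highest index: concrete.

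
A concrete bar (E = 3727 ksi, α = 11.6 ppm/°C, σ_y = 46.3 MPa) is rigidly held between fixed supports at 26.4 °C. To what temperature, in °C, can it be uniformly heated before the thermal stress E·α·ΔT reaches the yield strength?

E = 3727 ksi = 25.70 GPa.
E·α·ΔT = 46.30 MPa ⇒ ΔT = 46.30 / (25.70×10³ × 11.6×10⁻⁶) = 155.3 K.
T = 26.4 + 155.3 = 181.7 °C.

182 °C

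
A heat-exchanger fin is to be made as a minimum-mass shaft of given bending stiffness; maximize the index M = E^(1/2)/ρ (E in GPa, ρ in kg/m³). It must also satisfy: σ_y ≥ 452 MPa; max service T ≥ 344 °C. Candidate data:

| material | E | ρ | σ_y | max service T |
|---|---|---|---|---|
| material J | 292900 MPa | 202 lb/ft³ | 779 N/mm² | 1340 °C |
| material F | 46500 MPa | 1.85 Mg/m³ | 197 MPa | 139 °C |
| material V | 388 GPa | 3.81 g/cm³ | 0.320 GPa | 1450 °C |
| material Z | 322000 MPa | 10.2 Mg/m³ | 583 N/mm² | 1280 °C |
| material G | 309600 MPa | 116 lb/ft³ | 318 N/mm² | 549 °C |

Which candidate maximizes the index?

material J

Screen on constraints: σ_y ≥ 452 MPa; max service T ≥ 344 °C. Survivors: material J, material Z.
After converting to SI:
  material J: E = 292.9 GPa, ρ = 3236 kg/m³
  material Z: E = 322.0 GPa, ρ = 10200 kg/m³
  material J: M = 5.29×10⁻³
  material Z: M = 1.76×10⁻³
Material J ranks first.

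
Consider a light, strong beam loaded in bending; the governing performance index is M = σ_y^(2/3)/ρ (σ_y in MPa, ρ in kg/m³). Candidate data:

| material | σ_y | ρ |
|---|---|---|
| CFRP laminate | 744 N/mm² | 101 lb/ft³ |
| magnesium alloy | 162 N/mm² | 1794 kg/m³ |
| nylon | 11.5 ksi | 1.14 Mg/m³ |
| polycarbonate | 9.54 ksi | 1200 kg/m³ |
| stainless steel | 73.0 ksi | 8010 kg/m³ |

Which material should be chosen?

Normalizing units and computing the index:
  CFRP laminate: σ_y = 744.0 MPa, ρ = 1618 kg/m³
  magnesium alloy: σ_y = 162.0 MPa, ρ = 1794 kg/m³
  nylon: σ_y = 79.29 MPa, ρ = 1140 kg/m³
  polycarbonate: σ_y = 65.78 MPa, ρ = 1200 kg/m³
  stainless steel: σ_y = 503.3 MPa, ρ = 8010 kg/m³
  CFRP laminate: M = 50.8×10⁻³
  magnesium alloy: M = 16.6×10⁻³
  nylon: M = 16.2×10⁻³
  polycarbonate: M = 13.6×10⁻³
  stainless steel: M = 7.90×10⁻³
The maximum is for CFRP laminate.

CFRP laminate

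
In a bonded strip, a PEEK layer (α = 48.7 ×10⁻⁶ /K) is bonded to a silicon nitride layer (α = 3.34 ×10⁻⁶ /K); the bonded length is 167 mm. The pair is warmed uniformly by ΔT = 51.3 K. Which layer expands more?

PEEK

α(PEEK) = 48.7×10⁻⁶/K vs α(silicon nitride) = 3.34×10⁻⁶/K.
Higher α expands more for the same ΔT: PEEK.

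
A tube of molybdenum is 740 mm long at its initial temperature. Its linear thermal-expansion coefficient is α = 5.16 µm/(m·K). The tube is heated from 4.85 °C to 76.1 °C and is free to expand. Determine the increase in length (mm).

ΔT = 76.1 − 4.85 = 71.25 K.
ΔL = α·L₀·ΔT = 5.16×10⁻⁶ × 740 mm × 71.25 K = 0.272 mm.

0.272 mm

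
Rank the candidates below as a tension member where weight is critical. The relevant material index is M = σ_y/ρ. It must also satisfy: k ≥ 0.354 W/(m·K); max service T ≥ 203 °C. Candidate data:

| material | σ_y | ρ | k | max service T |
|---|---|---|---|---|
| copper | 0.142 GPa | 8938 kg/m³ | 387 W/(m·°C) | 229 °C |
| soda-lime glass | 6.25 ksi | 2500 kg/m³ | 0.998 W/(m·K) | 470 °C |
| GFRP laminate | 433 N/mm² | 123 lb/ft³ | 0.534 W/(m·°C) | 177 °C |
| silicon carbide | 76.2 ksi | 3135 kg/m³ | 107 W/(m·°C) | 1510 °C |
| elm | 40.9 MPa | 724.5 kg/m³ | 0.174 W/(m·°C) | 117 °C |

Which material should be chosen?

Screen on constraints: k ≥ 0.354 W/(m·K); max service T ≥ 203 °C. Survivors: copper, soda-lime glass, silicon carbide.
After converting to SI:
  copper: σ_y = 142.0 MPa, ρ = 8938 kg/m³
  soda-lime glass: σ_y = 43.09 MPa, ρ = 2500 kg/m³
  silicon carbide: σ_y = 525.4 MPa, ρ = 3135 kg/m³
  silicon carbide: M = 168 kN·m/kg
  soda-lime glass: M = 17.2 kN·m/kg
  copper: M = 15.9 kN·m/kg
The maximum is for silicon carbide.

silicon carbide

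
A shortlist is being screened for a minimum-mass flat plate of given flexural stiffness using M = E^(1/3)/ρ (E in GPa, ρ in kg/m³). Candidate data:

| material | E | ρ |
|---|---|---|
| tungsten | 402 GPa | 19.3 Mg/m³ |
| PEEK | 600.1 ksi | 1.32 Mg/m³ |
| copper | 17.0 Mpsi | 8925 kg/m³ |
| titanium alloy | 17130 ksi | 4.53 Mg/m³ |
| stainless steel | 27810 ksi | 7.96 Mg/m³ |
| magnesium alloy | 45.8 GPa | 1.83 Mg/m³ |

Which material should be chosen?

After converting to SI:
  tungsten: E = 402.0 GPa, ρ = 19300 kg/m³
  PEEK: E = 4.138 GPa, ρ = 1320 kg/m³
  copper: E = 117.2 GPa, ρ = 8925 kg/m³
  titanium alloy: E = 118.1 GPa, ρ = 4530 kg/m³
  stainless steel: E = 191.7 GPa, ρ = 7960 kg/m³
  magnesium alloy: E = 45.80 GPa, ρ = 1830 kg/m³
  magnesium alloy: M = 1.96×10⁻³
  PEEK: M = 1.22×10⁻³
  titanium alloy: M = 1.08×10⁻³
  stainless steel: M = 0.724×10⁻³
  copper: M = 0.548×10⁻³
  tungsten: M = 0.382×10⁻³
The maximum is for magnesium alloy.

magnesium alloy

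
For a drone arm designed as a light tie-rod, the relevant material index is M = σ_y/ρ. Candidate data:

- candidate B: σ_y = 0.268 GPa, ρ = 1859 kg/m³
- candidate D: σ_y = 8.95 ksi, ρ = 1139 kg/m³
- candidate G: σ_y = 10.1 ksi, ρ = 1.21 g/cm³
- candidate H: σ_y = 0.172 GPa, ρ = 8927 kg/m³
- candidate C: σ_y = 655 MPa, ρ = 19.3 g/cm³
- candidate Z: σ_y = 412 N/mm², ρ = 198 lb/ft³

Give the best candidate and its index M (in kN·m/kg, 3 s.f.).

candidate B, M = 144 kN·m/kg

In SI units:
  candidate B: σ_y = 268.0 MPa, ρ = 1859 kg/m³
  candidate D: σ_y = 61.71 MPa, ρ = 1139 kg/m³
  candidate G: σ_y = 69.64 MPa, ρ = 1210 kg/m³
  candidate H: σ_y = 172.0 MPa, ρ = 8927 kg/m³
  candidate C: σ_y = 655.0 MPa, ρ = 19300 kg/m³
  candidate Z: σ_y = 412.0 MPa, ρ = 3172 kg/m³
  candidate B: M = 144 kN·m/kg
  candidate Z: M = 130 kN·m/kg
  candidate G: M = 57.6 kN·m/kg
  candidate D: M = 54.2 kN·m/kg
  candidate C: M = 33.9 kN·m/kg
  candidate H: M = 19.3 kN·m/kg
Candidate B has the largest M.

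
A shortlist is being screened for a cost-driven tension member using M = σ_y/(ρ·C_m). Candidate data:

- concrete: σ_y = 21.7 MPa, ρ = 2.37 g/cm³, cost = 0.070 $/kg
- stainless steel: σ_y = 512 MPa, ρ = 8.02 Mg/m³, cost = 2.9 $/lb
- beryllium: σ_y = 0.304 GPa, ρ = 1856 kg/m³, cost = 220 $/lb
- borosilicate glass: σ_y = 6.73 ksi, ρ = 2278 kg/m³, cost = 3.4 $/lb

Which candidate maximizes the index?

concrete

Putting every candidate on a common basis:
  concrete: σ_y = 21.70 MPa, ρ = 2370 kg/m³, cost = 0.07000 $/kg
  stainless steel: σ_y = 512.0 MPa, ρ = 8020 kg/m³, cost = 6.393 $/kg
  beryllium: σ_y = 304.0 MPa, ρ = 1856 kg/m³, cost = 485.0 $/kg
  borosilicate glass: σ_y = 46.40 MPa, ρ = 2278 kg/m³, cost = 7.496 $/kg
  concrete: M = 131 kN·m per $
  stainless steel: M = 9.99 kN·m per $
  borosilicate glass: M = 2.72 kN·m per $
  beryllium: M = 0.338 kN·m per $
Concrete has the largest M.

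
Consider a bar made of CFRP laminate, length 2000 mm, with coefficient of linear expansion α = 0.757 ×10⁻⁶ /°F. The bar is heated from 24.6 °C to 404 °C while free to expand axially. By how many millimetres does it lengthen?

1.03 mm

Convert α: 0.757×10⁻⁶/°F × (9/5) = 1.36×10⁻⁶/K.
ΔT = 404 − 24.6 = 379.4 K.
ΔL = α·L₀·ΔT = 1.36×10⁻⁶ × 2000 mm × 379.4 K = 1.03 mm.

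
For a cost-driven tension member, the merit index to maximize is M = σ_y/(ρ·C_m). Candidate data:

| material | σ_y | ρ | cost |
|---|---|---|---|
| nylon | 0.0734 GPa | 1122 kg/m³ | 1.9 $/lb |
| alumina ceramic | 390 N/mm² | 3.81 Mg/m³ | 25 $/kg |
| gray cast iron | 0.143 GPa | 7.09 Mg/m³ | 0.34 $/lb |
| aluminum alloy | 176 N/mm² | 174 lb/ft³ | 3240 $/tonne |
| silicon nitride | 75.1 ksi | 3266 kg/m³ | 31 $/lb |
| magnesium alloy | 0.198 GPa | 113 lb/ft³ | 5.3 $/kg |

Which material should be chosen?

gray cast iron

Putting every candidate on a common basis:
  nylon: σ_y = 73.40 MPa, ρ = 1122 kg/m³, cost = 4.189 $/kg
  alumina ceramic: σ_y = 390.0 MPa, ρ = 3810 kg/m³, cost = 25.00 $/kg
  gray cast iron: σ_y = 143.0 MPa, ρ = 7090 kg/m³, cost = 0.7496 $/kg
  aluminum alloy: σ_y = 176.0 MPa, ρ = 2787 kg/m³, cost = 3.240 $/kg
  silicon nitride: σ_y = 517.8 MPa, ρ = 3266 kg/m³, cost = 68.34 $/kg
  magnesium alloy: σ_y = 198.0 MPa, ρ = 1810 kg/m³, cost = 5.300 $/kg
  gray cast iron: M = 26.9 kN·m per $
  magnesium alloy: M = 20.6 kN·m per $
  aluminum alloy: M = 19.5 kN·m per $
  nylon: M = 15.6 kN·m per $
  alumina ceramic: M = 4.09 kN·m per $
  silicon nitride: M = 2.32 kN·m per $
Highest index: gray cast iron.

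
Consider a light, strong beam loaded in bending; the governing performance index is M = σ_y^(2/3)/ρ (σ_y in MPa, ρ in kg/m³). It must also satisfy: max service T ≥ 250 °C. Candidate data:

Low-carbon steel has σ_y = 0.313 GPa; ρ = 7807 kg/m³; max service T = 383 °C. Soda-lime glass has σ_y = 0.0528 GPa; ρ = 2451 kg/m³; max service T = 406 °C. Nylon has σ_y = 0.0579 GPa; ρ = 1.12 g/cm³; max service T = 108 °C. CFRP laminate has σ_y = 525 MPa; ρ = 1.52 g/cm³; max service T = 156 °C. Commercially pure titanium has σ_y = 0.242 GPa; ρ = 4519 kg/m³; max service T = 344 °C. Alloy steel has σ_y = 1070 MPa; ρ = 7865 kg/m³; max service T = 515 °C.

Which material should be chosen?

alloy steel

Screen on constraints: max service T ≥ 250 °C. Survivors: low-carbon steel, soda-lime glass, commercially pure titanium, alloy steel.
Normalizing units and computing the index:
  low-carbon steel: σ_y = 313.0 MPa, ρ = 7807 kg/m³
  soda-lime glass: σ_y = 52.80 MPa, ρ = 2451 kg/m³
  commercially pure titanium: σ_y = 242.0 MPa, ρ = 4519 kg/m³
  alloy steel: σ_y = 1070 MPa, ρ = 7865 kg/m³
  alloy steel: M = 13.3×10⁻³
  commercially pure titanium: M = 8.59×10⁻³
  low-carbon steel: M = 5.90×10⁻³
  soda-lime glass: M = 5.74×10⁻³
Highest index: alloy steel.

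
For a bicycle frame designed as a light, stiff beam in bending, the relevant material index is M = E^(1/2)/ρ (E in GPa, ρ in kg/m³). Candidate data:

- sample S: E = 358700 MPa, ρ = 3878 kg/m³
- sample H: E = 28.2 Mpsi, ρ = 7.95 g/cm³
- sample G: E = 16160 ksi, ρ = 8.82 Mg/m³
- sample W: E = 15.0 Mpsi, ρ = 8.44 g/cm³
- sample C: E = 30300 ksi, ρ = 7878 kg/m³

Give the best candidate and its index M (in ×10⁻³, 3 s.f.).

In SI units:
  sample S: E = 358.7 GPa, ρ = 3878 kg/m³
  sample H: E = 194.4 GPa, ρ = 7950 kg/m³
  sample G: E = 111.4 GPa, ρ = 8820 kg/m³
  sample W: E = 103.4 GPa, ρ = 8440 kg/m³
  sample C: E = 208.9 GPa, ρ = 7878 kg/m³
  sample S: M = 4.88×10⁻³
  sample C: M = 1.83×10⁻³
  sample H: M = 1.75×10⁻³
  sample W: M = 1.20×10⁻³
  sample G: M = 1.20×10⁻³
Sample S ranks first.

sample S, M = 4.88×10⁻³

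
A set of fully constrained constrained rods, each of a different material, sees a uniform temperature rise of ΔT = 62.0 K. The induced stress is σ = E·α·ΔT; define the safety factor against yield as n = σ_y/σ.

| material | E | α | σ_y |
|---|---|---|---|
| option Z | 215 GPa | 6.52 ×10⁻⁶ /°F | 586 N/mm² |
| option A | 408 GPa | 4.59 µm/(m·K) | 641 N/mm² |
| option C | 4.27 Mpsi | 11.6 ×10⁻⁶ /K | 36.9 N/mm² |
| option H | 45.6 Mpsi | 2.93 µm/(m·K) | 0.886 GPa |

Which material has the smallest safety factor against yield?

option C

In consistent units (E in GPa, α in ×10⁻⁶/K, σ_y in MPa):
  option Z: E = 215.0, α = 11.7, σ_y = 586.0 → σ = 156 MPa, n = 3.75
  option A: E = 408.0, α = 4.59, σ_y = 641.0 → σ = 116 MPa, n = 5.52
  option C: E = 29.44, α = 11.6, σ_y = 36.90 → σ = 21.2 MPa, n = 1.74
  option H: E = 314.4, α = 2.93, σ_y = 886.0 → σ = 57.1 MPa, n = 15.5
Smallest n: option C with n = 1.74.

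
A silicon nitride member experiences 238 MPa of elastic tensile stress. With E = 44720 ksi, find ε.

7.72×10⁻⁴

E = 44720 ksi = 308.3 GPa = 308300 MPa.
ε = σ/E = 238 / 308300 = 7.72×10⁻⁴.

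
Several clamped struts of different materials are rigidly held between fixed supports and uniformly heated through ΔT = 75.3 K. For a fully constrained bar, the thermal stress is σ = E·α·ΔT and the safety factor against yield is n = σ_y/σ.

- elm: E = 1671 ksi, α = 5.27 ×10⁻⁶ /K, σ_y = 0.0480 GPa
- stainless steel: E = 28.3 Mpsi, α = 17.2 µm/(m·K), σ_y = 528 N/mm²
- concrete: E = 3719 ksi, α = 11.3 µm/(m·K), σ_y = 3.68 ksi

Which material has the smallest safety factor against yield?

concrete

Converting E to GPa, α to ×10⁻⁶/K, σ_y to MPa, then σ and n for each:
  elm: E = 11.52, α = 5.27, σ_y = 48.00 → σ = 4.57 MPa, n = 10.5
  stainless steel: E = 195.1, α = 17.2, σ_y = 528.0 → σ = 253 MPa, n = 2.09
  concrete: E = 25.64, α = 11.3, σ_y = 25.37 → σ = 21.8 MPa, n = 1.16
Smallest n: concrete with n = 1.16.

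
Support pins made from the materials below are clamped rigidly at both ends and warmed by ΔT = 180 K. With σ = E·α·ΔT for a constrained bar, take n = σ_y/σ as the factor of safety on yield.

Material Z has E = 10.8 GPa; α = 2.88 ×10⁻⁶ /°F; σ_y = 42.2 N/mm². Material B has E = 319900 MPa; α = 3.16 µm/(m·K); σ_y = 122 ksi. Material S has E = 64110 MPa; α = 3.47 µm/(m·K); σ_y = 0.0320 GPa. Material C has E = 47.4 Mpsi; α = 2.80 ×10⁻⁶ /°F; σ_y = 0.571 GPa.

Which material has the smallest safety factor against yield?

material S

In consistent units (E in GPa, α in ×10⁻⁶/K, σ_y in MPa):
  material Z: E = 10.80, α = 5.18, σ_y = 42.20 → σ = 10.1 MPa, n = 4.19
  material B: E = 319.9, α = 3.16, σ_y = 841.2 → σ = 182 MPa, n = 4.62
  material S: E = 64.11, α = 3.47, σ_y = 32.00 → σ = 40.0 MPa, n = 0.799
  material C: E = 326.8, α = 5.04, σ_y = 571.0 → σ = 296 MPa, n = 1.93
Material S has the lowest safety factor, n = 0.799.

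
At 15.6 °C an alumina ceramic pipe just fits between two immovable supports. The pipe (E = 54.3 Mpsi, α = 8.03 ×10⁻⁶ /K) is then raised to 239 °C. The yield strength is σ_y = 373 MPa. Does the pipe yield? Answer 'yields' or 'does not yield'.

E = 54.3 Mpsi = 374.4 GPa.
ΔT = 223.4 K. Constrained thermal stress σ = E·α·ΔT = 374.4×10³ MPa × 8.03×10⁻⁶ × 223.4 = 672 MPa (compressive).
Compare to σ_y = 373 MPa: σ ≥ σ_y, so it yields.

yields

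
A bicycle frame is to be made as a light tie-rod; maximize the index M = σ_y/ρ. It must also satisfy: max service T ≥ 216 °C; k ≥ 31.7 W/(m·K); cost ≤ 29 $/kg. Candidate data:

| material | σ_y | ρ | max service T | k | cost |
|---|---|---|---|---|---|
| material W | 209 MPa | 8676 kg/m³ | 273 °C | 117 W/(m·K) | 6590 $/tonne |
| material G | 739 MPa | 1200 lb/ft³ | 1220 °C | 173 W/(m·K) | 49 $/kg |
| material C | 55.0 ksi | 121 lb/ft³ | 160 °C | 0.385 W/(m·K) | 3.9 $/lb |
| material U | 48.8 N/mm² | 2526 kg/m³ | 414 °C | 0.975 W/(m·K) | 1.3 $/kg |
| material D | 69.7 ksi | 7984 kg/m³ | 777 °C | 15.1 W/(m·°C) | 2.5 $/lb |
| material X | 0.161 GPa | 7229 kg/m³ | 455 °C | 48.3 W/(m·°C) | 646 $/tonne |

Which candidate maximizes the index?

Screen on constraints: max service T ≥ 216 °C; k ≥ 31.7 W/(m·K); cost ≤ 29 $/kg. Survivors: material W, material X.
Convert each candidate to consistent units, then evaluate M:
  material W: σ_y = 209.0 MPa, ρ = 8676 kg/m³
  material X: σ_y = 161.0 MPa, ρ = 7229 kg/m³
  material W: M = 24.1 kN·m/kg
  material X: M = 22.3 kN·m/kg
Highest index: material W.

material W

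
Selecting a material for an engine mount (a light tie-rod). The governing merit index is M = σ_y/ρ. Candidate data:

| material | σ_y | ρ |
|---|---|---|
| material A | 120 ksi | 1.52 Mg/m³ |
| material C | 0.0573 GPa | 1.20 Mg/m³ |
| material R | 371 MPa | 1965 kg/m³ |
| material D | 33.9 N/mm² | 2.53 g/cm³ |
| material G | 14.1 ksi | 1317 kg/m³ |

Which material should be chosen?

In SI units:
  material A: σ_y = 827.4 MPa, ρ = 1520 kg/m³
  material C: σ_y = 57.30 MPa, ρ = 1200 kg/m³
  material R: σ_y = 371.0 MPa, ρ = 1965 kg/m³
  material D: σ_y = 33.90 MPa, ρ = 2530 kg/m³
  material G: σ_y = 97.22 MPa, ρ = 1317 kg/m³
  material A: M = 544 kN·m/kg
  material R: M = 189 kN·m/kg
  material G: M = 73.8 kN·m/kg
  material C: M = 47.8 kN·m/kg
  material D: M = 13.4 kN·m/kg
Material A ranks first.

material A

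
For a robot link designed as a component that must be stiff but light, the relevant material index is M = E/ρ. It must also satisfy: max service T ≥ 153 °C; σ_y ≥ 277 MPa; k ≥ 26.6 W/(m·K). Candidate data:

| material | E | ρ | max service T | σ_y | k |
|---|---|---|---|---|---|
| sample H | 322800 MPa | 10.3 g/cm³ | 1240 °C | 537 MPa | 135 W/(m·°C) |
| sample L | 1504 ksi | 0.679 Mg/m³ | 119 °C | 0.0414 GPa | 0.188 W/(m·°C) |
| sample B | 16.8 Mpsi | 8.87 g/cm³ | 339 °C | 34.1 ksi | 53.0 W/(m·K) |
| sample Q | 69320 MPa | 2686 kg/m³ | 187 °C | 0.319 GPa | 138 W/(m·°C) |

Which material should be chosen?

sample H

Screen on constraints: max service T ≥ 153 °C; σ_y ≥ 277 MPa; k ≥ 26.6 W/(m·K). Survivors: sample H, sample Q.
Convert each candidate to consistent units, then evaluate M:
  sample H: E = 322.8 GPa, ρ = 10300 kg/m³
  sample Q: E = 69.32 GPa, ρ = 2686 kg/m³
  sample H: M = 31.3 MN·m/kg
  sample Q: M = 25.8 MN·m/kg
The maximum is for sample H.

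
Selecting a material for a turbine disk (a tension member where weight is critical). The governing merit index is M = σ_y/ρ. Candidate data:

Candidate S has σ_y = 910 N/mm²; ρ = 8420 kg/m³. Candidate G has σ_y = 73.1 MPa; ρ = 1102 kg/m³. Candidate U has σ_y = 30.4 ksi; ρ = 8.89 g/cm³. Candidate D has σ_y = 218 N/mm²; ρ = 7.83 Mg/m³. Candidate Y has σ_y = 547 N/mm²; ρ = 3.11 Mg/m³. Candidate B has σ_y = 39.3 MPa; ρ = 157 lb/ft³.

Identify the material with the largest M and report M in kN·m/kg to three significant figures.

Putting every candidate on a common basis:
  candidate S: σ_y = 910.0 MPa, ρ = 8420 kg/m³
  candidate G: σ_y = 73.10 MPa, ρ = 1102 kg/m³
  candidate U: σ_y = 209.6 MPa, ρ = 8890 kg/m³
  candidate D: σ_y = 218.0 MPa, ρ = 7830 kg/m³
  candidate Y: σ_y = 547.0 MPa, ρ = 3110 kg/m³
  candidate B: σ_y = 39.30 MPa, ρ = 2515 kg/m³
  candidate Y: M = 176 kN·m/kg
  candidate S: M = 108 kN·m/kg
  candidate G: M = 66.3 kN·m/kg
  candidate D: M = 27.8 kN·m/kg
  candidate U: M = 23.6 kN·m/kg
  candidate B: M = 15.6 kN·m/kg
Candidate Y ranks first.

candidate Y, M = 176 kN·m/kg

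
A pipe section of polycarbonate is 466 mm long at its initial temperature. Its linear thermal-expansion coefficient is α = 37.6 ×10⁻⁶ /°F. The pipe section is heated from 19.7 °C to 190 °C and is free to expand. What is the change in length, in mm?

5.37 mm

Convert α: 37.6×10⁻⁶/°F × (9/5) = 67.7×10⁻⁶/K.
ΔT = 190 − 19.7 = 170.3 K.
ΔL = α·L₀·ΔT = 67.7×10⁻⁶ × 466 mm × 170.3 K = 5.37 mm.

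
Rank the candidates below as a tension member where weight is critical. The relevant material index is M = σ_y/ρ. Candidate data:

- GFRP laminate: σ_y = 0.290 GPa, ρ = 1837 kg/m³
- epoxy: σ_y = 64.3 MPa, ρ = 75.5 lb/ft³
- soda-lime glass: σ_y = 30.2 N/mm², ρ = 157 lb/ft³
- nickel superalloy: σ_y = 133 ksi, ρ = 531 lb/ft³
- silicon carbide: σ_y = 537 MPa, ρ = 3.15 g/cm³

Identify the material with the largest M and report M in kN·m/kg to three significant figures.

After converting to SI:
  GFRP laminate: σ_y = 290.0 MPa, ρ = 1837 kg/m³
  epoxy: σ_y = 64.30 MPa, ρ = 1209 kg/m³
  soda-lime glass: σ_y = 30.20 MPa, ρ = 2515 kg/m³
  nickel superalloy: σ_y = 917.0 MPa, ρ = 8506 kg/m³
  silicon carbide: σ_y = 537.0 MPa, ρ = 3150 kg/m³
  silicon carbide: M = 170 kN·m/kg
  GFRP laminate: M = 158 kN·m/kg
  nickel superalloy: M = 108 kN·m/kg
  epoxy: M = 53.2 kN·m/kg
  soda-lime glass: M = 12.0 kN·m/kg
Highest index: silicon carbide.

silicon carbide, M = 170 kN·m/kg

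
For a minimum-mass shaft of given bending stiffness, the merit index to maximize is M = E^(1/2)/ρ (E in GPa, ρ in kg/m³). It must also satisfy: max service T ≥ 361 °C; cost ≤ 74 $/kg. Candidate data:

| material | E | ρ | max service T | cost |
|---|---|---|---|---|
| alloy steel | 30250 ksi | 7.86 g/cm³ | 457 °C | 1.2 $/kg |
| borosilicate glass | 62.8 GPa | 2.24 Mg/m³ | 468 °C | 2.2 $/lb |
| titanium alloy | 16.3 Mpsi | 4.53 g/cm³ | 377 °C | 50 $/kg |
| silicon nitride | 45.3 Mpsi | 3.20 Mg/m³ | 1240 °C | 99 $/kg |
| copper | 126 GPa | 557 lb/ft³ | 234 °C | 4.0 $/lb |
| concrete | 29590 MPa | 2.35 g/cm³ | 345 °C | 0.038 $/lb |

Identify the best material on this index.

Screen on constraints: max service T ≥ 361 °C; cost ≤ 74 $/kg. Survivors: alloy steel, borosilicate glass, titanium alloy.
After converting to SI:
  alloy steel: E = 208.6 GPa, ρ = 7860 kg/m³
  borosilicate glass: E = 62.80 GPa, ρ = 2240 kg/m³
  titanium alloy: E = 112.4 GPa, ρ = 4530 kg/m³
  borosilicate glass: M = 3.54×10⁻³
  titanium alloy: M = 2.34×10⁻³
  alloy steel: M = 1.84×10⁻³
Borosilicate glass ranks first.

borosilicate glass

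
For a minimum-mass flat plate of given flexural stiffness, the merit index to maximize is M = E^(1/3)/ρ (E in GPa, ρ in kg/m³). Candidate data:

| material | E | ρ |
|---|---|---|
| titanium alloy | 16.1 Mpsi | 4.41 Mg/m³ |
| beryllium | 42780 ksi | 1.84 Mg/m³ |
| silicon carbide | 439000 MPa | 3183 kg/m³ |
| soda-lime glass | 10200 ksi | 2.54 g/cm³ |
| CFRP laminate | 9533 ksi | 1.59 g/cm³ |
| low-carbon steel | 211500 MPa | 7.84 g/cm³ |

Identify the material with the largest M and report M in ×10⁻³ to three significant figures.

After converting to SI:
  titanium alloy: E = 111.0 GPa, ρ = 4410 kg/m³
  beryllium: E = 295.0 GPa, ρ = 1840 kg/m³
  silicon carbide: E = 439.0 GPa, ρ = 3183 kg/m³
  soda-lime glass: E = 70.33 GPa, ρ = 2540 kg/m³
  CFRP laminate: E = 65.73 GPa, ρ = 1590 kg/m³
  low-carbon steel: E = 211.5 GPa, ρ = 7840 kg/m³
  beryllium: M = 3.62×10⁻³
  CFRP laminate: M = 2.54×10⁻³
  silicon carbide: M = 2.39×10⁻³
  soda-lime glass: M = 1.63×10⁻³
  titanium alloy: M = 1.09×10⁻³
  low-carbon steel: M = 0.760×10⁻³
Beryllium ranks first.

beryllium, M = 3.62×10⁻³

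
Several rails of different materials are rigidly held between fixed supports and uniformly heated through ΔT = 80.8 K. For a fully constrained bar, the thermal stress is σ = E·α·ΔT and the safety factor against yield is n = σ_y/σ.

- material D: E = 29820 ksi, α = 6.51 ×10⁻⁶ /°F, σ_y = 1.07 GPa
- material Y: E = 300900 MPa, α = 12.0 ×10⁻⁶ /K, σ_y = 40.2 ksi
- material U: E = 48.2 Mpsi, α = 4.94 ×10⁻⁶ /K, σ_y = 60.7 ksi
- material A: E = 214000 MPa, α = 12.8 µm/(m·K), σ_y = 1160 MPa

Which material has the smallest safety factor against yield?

Per material, after unit conversion:
  material D: E = 205.6, α = 11.7, σ_y = 1070 → σ = 195 MPa, n = 5.50
  material Y: E = 300.9, α = 12.0, σ_y = 277.2 → σ = 292 MPa, n = 0.950
  material U: E = 332.3, α = 4.94, σ_y = 418.5 → σ = 133 MPa, n = 3.16
  material A: E = 214.0, α = 12.8, σ_y = 1160 → σ = 221 MPa, n = 5.24
Material Y has the lowest safety factor, n = 0.950.

material Y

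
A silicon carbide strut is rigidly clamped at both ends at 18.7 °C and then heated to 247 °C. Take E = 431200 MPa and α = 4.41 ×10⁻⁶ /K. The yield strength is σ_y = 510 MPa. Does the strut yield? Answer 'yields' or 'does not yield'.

does not yield

E = 431200 MPa = 431.2 GPa.
ΔT = 228.3 K. Constrained thermal stress σ = E·α·ΔT = 431.2×10³ MPa × 4.41×10⁻⁶ × 228.3 = 434 MPa (compressive).
Compare to σ_y = 510 MPa: σ < σ_y, so it does not yield.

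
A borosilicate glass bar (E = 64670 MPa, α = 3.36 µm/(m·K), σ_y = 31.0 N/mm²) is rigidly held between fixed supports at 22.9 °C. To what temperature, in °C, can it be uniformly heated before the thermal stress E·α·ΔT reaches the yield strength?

E = 64670 MPa = 64.67 GPa.
σ_y = 31.0 N/mm² = 31.00 MPa.
E·α·ΔT = 31.00 MPa ⇒ ΔT = 31.00 / (64.67×10³ × 3.36×10⁻⁶) = 142.7 K.
T = 22.9 + 142.7 = 165.6 °C.

166 °C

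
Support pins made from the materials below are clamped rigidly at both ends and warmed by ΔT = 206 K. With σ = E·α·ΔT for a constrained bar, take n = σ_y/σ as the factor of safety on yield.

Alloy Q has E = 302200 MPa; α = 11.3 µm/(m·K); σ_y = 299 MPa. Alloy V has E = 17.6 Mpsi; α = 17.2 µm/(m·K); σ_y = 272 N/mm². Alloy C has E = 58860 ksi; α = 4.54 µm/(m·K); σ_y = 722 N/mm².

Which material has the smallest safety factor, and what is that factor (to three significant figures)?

alloy Q, n = 0.425

In consistent units (E in GPa, α in ×10⁻⁶/K, σ_y in MPa):
  alloy Q: E = 302.2, α = 11.3, σ_y = 299.0 → σ = 703 MPa, n = 0.425
  alloy V: E = 121.3, α = 17.2, σ_y = 272.0 → σ = 430 MPa, n = 0.633
  alloy C: E = 405.8, α = 4.54, σ_y = 722.0 → σ = 380 MPa, n = 1.90
The minimum is alloy Q at n = 0.425.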